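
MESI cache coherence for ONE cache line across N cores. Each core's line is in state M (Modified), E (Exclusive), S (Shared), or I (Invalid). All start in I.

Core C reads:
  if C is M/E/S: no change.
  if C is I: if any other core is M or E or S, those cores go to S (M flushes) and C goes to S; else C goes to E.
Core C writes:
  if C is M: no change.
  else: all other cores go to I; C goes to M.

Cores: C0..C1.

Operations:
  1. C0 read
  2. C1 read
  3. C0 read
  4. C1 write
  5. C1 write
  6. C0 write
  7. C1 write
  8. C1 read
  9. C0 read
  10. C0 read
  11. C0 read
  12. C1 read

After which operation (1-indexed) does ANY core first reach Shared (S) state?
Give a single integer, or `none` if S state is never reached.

Answer: 2

Derivation:
Op 1: C0 read [C0 read from I: no other sharers -> C0=E (exclusive)] -> [E,I]
Op 2: C1 read [C1 read from I: others=['C0=E'] -> C1=S, others downsized to S] -> [S,S]
  -> First S state at op 2; remaining ops need not be traced.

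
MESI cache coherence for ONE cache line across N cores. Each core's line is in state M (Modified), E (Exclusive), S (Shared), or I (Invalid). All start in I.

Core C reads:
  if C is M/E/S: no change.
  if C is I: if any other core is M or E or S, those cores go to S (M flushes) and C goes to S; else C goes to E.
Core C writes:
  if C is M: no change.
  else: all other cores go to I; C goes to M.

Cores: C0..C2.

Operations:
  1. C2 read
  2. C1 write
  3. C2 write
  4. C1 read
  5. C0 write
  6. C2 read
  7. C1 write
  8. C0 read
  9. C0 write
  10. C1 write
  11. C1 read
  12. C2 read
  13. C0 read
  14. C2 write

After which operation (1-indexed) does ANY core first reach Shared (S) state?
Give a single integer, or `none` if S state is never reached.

Op 1: C2 read [C2 read from I: no other sharers -> C2=E (exclusive)] -> [I,I,E]
Op 2: C1 write [C1 write: invalidate ['C2=E'] -> C1=M] -> [I,M,I]
Op 3: C2 write [C2 write: invalidate ['C1=M'] -> C2=M] -> [I,I,M]
Op 4: C1 read [C1 read from I: others=['C2=M'] -> C1=S, others downsized to S] -> [I,S,S]
  -> First S state at op 4; remaining ops need not be traced.

Answer: 4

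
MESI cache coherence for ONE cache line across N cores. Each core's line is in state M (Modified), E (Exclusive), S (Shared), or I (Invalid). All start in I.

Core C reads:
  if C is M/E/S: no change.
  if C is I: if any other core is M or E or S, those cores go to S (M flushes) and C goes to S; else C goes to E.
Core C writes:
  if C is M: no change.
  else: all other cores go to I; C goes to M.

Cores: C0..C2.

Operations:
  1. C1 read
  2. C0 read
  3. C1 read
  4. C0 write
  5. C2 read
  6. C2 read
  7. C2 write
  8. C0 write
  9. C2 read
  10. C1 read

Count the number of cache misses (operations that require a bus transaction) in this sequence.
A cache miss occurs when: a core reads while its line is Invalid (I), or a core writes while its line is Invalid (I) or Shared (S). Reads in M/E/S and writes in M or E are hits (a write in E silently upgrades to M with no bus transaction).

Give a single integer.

Op 1: C1 read [C1 read from I: no other sharers -> C1=E (exclusive)] -> [I,E,I] [MISS #1: read from I]
Op 2: C0 read [C0 read from I: others=['C1=E'] -> C0=S, others downsized to S] -> [S,S,I] [MISS #2: read from I]
Op 3: C1 read [C1 read: already in S, no change] -> [S,S,I] [hit: read from S]
Op 4: C0 write [C0 write: invalidate ['C1=S'] -> C0=M] -> [M,I,I] [MISS #3: write from S]
Op 5: C2 read [C2 read from I: others=['C0=M'] -> C2=S, others downsized to S] -> [S,I,S] [MISS #4: read from I]
Op 6: C2 read [C2 read: already in S, no change] -> [S,I,S] [hit: read from S]
Op 7: C2 write [C2 write: invalidate ['C0=S'] -> C2=M] -> [I,I,M] [MISS #5: write from S]
Op 8: C0 write [C0 write: invalidate ['C2=M'] -> C0=M] -> [M,I,I] [MISS #6: write from I]
Op 9: C2 read [C2 read from I: others=['C0=M'] -> C2=S, others downsized to S] -> [S,I,S] [MISS #7: read from I]
Op 10: C1 read [C1 read from I: others=['C0=S', 'C2=S'] -> C1=S, others downsized to S] -> [S,S,S] [MISS #8: read from I]

Answer: 8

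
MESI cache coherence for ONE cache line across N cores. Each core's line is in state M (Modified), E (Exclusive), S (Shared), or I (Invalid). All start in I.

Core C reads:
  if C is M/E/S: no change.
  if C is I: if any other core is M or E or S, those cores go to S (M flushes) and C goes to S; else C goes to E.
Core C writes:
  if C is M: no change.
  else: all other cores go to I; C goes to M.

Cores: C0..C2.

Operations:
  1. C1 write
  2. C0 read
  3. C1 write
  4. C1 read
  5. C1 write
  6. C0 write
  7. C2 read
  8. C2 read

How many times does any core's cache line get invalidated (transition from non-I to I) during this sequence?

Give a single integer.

Answer: 2

Derivation:
Op 1: C1 write [C1 write: invalidate none -> C1=M] -> [I,M,I] (invalidations this op: 0; running total: 0)
Op 2: C0 read [C0 read from I: others=['C1=M'] -> C0=S, others downsized to S] -> [S,S,I] (invalidations this op: 0; running total: 0)
Op 3: C1 write [C1 write: invalidate ['C0=S'] -> C1=M] -> [I,M,I] (invalidations this op: 1; running total: 1)
Op 4: C1 read [C1 read: already in M, no change] -> [I,M,I] (invalidations this op: 0; running total: 1)
Op 5: C1 write [C1 write: already M (modified), no change] -> [I,M,I] (invalidations this op: 0; running total: 1)
Op 6: C0 write [C0 write: invalidate ['C1=M'] -> C0=M] -> [M,I,I] (invalidations this op: 1; running total: 2)
Op 7: C2 read [C2 read from I: others=['C0=M'] -> C2=S, others downsized to S] -> [S,I,S] (invalidations this op: 0; running total: 2)
Op 8: C2 read [C2 read: already in S, no change] -> [S,I,S] (invalidations this op: 0; running total: 2)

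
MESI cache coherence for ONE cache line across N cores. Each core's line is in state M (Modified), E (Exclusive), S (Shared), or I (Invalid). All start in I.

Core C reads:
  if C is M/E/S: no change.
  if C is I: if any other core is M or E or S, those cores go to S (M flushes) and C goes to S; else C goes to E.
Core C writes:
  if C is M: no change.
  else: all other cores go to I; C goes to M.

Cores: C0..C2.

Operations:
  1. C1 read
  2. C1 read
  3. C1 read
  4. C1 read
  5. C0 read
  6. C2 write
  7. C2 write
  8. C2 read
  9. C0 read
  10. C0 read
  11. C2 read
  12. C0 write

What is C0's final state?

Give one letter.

Answer: M

Derivation:
Op 1: C1 read [C1 read from I: no other sharers -> C1=E (exclusive)] -> [I,E,I]
Op 2: C1 read [C1 read: already in E, no change] -> [I,E,I]
Op 3: C1 read [C1 read: already in E, no change] -> [I,E,I]
Op 4: C1 read [C1 read: already in E, no change] -> [I,E,I]
Op 5: C0 read [C0 read from I: others=['C1=E'] -> C0=S, others downsized to S] -> [S,S,I]
Op 6: C2 write [C2 write: invalidate ['C0=S', 'C1=S'] -> C2=M] -> [I,I,M]
Op 7: C2 write [C2 write: already M (modified), no change] -> [I,I,M]
Op 8: C2 read [C2 read: already in M, no change] -> [I,I,M]
Op 9: C0 read [C0 read from I: others=['C2=M'] -> C0=S, others downsized to S] -> [S,I,S]
Op 10: C0 read [C0 read: already in S, no change] -> [S,I,S]
Op 11: C2 read [C2 read: already in S, no change] -> [S,I,S]
Op 12: C0 write [C0 write: invalidate ['C2=S'] -> C0=M] -> [M,I,I]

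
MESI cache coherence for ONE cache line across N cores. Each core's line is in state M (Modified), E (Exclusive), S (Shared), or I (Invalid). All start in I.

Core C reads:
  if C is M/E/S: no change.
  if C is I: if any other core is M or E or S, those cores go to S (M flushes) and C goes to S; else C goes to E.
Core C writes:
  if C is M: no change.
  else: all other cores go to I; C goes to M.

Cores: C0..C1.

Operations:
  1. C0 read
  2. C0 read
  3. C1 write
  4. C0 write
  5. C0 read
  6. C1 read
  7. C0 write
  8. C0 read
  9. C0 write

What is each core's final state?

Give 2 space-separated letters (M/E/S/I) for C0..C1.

Answer: M I

Derivation:
Op 1: C0 read [C0 read from I: no other sharers -> C0=E (exclusive)] -> [E,I]
Op 2: C0 read [C0 read: already in E, no change] -> [E,I]
Op 3: C1 write [C1 write: invalidate ['C0=E'] -> C1=M] -> [I,M]
Op 4: C0 write [C0 write: invalidate ['C1=M'] -> C0=M] -> [M,I]
Op 5: C0 read [C0 read: already in M, no change] -> [M,I]
Op 6: C1 read [C1 read from I: others=['C0=M'] -> C1=S, others downsized to S] -> [S,S]
Op 7: C0 write [C0 write: invalidate ['C1=S'] -> C0=M] -> [M,I]
Op 8: C0 read [C0 read: already in M, no change] -> [M,I]
Op 9: C0 write [C0 write: already M (modified), no change] -> [M,I]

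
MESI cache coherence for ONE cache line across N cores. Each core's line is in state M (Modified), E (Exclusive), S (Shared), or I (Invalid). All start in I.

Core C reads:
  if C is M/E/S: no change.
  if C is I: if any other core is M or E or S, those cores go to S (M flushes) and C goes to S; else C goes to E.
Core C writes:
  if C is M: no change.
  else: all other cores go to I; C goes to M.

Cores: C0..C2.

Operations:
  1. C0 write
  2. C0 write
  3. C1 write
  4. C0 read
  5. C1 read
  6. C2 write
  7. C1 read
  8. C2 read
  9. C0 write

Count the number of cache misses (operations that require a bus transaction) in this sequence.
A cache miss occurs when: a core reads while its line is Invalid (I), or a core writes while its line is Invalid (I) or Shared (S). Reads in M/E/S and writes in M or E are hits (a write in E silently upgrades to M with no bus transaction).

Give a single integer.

Op 1: C0 write [C0 write: invalidate none -> C0=M] -> [M,I,I] [MISS #1: write from I]
Op 2: C0 write [C0 write: already M (modified), no change] -> [M,I,I] [hit: write from M]
Op 3: C1 write [C1 write: invalidate ['C0=M'] -> C1=M] -> [I,M,I] [MISS #2: write from I]
Op 4: C0 read [C0 read from I: others=['C1=M'] -> C0=S, others downsized to S] -> [S,S,I] [MISS #3: read from I]
Op 5: C1 read [C1 read: already in S, no change] -> [S,S,I] [hit: read from S]
Op 6: C2 write [C2 write: invalidate ['C0=S', 'C1=S'] -> C2=M] -> [I,I,M] [MISS #4: write from I]
Op 7: C1 read [C1 read from I: others=['C2=M'] -> C1=S, others downsized to S] -> [I,S,S] [MISS #5: read from I]
Op 8: C2 read [C2 read: already in S, no change] -> [I,S,S] [hit: read from S]
Op 9: C0 write [C0 write: invalidate ['C1=S', 'C2=S'] -> C0=M] -> [M,I,I] [MISS #6: write from I]

Answer: 6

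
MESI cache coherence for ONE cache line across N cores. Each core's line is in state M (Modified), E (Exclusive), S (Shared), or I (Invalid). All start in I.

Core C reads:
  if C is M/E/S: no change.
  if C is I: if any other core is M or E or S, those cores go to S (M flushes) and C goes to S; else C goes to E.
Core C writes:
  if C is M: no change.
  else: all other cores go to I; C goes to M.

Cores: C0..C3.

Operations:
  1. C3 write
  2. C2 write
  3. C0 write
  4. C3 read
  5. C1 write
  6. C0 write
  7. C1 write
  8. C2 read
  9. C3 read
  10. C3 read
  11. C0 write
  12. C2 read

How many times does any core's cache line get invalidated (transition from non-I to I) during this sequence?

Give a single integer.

Answer: 9

Derivation:
Op 1: C3 write [C3 write: invalidate none -> C3=M] -> [I,I,I,M] (invalidations this op: 0; running total: 0)
Op 2: C2 write [C2 write: invalidate ['C3=M'] -> C2=M] -> [I,I,M,I] (invalidations this op: 1; running total: 1)
Op 3: C0 write [C0 write: invalidate ['C2=M'] -> C0=M] -> [M,I,I,I] (invalidations this op: 1; running total: 2)
Op 4: C3 read [C3 read from I: others=['C0=M'] -> C3=S, others downsized to S] -> [S,I,I,S] (invalidations this op: 0; running total: 2)
Op 5: C1 write [C1 write: invalidate ['C0=S', 'C3=S'] -> C1=M] -> [I,M,I,I] (invalidations this op: 2; running total: 4)
Op 6: C0 write [C0 write: invalidate ['C1=M'] -> C0=M] -> [M,I,I,I] (invalidations this op: 1; running total: 5)
Op 7: C1 write [C1 write: invalidate ['C0=M'] -> C1=M] -> [I,M,I,I] (invalidations this op: 1; running total: 6)
Op 8: C2 read [C2 read from I: others=['C1=M'] -> C2=S, others downsized to S] -> [I,S,S,I] (invalidations this op: 0; running total: 6)
Op 9: C3 read [C3 read from I: others=['C1=S', 'C2=S'] -> C3=S, others downsized to S] -> [I,S,S,S] (invalidations this op: 0; running total: 6)
Op 10: C3 read [C3 read: already in S, no change] -> [I,S,S,S] (invalidations this op: 0; running total: 6)
Op 11: C0 write [C0 write: invalidate ['C1=S', 'C2=S', 'C3=S'] -> C0=M] -> [M,I,I,I] (invalidations this op: 3; running total: 9)
Op 12: C2 read [C2 read from I: others=['C0=M'] -> C2=S, others downsized to S] -> [S,I,S,I] (invalidations this op: 0; running total: 9)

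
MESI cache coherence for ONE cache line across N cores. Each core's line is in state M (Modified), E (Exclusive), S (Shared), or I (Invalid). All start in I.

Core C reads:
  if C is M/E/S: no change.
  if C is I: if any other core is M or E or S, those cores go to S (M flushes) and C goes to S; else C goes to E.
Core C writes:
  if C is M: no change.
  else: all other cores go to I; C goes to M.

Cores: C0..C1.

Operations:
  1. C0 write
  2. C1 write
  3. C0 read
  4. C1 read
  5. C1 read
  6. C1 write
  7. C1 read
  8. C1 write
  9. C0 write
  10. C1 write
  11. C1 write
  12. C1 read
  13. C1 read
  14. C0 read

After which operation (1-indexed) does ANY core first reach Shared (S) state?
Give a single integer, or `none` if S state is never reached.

Op 1: C0 write [C0 write: invalidate none -> C0=M] -> [M,I]
Op 2: C1 write [C1 write: invalidate ['C0=M'] -> C1=M] -> [I,M]
Op 3: C0 read [C0 read from I: others=['C1=M'] -> C0=S, others downsized to S] -> [S,S]
  -> First S state at op 3; remaining ops need not be traced.

Answer: 3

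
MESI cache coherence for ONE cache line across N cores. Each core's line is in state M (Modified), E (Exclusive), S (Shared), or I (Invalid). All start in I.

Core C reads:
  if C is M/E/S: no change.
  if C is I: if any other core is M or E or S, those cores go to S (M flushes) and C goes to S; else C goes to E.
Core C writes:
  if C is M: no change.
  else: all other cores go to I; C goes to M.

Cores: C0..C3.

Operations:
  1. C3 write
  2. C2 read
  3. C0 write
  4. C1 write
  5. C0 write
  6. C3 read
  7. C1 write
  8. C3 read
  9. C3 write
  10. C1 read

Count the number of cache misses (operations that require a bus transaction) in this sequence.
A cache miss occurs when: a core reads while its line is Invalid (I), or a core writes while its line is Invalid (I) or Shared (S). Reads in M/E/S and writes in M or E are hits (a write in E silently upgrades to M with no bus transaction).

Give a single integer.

Op 1: C3 write [C3 write: invalidate none -> C3=M] -> [I,I,I,M] [MISS #1: write from I]
Op 2: C2 read [C2 read from I: others=['C3=M'] -> C2=S, others downsized to S] -> [I,I,S,S] [MISS #2: read from I]
Op 3: C0 write [C0 write: invalidate ['C2=S', 'C3=S'] -> C0=M] -> [M,I,I,I] [MISS #3: write from I]
Op 4: C1 write [C1 write: invalidate ['C0=M'] -> C1=M] -> [I,M,I,I] [MISS #4: write from I]
Op 5: C0 write [C0 write: invalidate ['C1=M'] -> C0=M] -> [M,I,I,I] [MISS #5: write from I]
Op 6: C3 read [C3 read from I: others=['C0=M'] -> C3=S, others downsized to S] -> [S,I,I,S] [MISS #6: read from I]
Op 7: C1 write [C1 write: invalidate ['C0=S', 'C3=S'] -> C1=M] -> [I,M,I,I] [MISS #7: write from I]
Op 8: C3 read [C3 read from I: others=['C1=M'] -> C3=S, others downsized to S] -> [I,S,I,S] [MISS #8: read from I]
Op 9: C3 write [C3 write: invalidate ['C1=S'] -> C3=M] -> [I,I,I,M] [MISS #9: write from S]
Op 10: C1 read [C1 read from I: others=['C3=M'] -> C1=S, others downsized to S] -> [I,S,I,S] [MISS #10: read from I]

Answer: 10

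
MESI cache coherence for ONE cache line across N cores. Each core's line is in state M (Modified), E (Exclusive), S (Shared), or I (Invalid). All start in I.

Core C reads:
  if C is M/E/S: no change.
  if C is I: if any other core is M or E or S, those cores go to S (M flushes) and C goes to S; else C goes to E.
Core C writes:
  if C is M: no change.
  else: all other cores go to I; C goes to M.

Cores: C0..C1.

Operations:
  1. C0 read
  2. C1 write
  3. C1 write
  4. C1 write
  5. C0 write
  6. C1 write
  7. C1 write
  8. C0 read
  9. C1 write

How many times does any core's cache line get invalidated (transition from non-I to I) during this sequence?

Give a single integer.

Op 1: C0 read [C0 read from I: no other sharers -> C0=E (exclusive)] -> [E,I] (invalidations this op: 0; running total: 0)
Op 2: C1 write [C1 write: invalidate ['C0=E'] -> C1=M] -> [I,M] (invalidations this op: 1; running total: 1)
Op 3: C1 write [C1 write: already M (modified), no change] -> [I,M] (invalidations this op: 0; running total: 1)
Op 4: C1 write [C1 write: already M (modified), no change] -> [I,M] (invalidations this op: 0; running total: 1)
Op 5: C0 write [C0 write: invalidate ['C1=M'] -> C0=M] -> [M,I] (invalidations this op: 1; running total: 2)
Op 6: C1 write [C1 write: invalidate ['C0=M'] -> C1=M] -> [I,M] (invalidations this op: 1; running total: 3)
Op 7: C1 write [C1 write: already M (modified), no change] -> [I,M] (invalidations this op: 0; running total: 3)
Op 8: C0 read [C0 read from I: others=['C1=M'] -> C0=S, others downsized to S] -> [S,S] (invalidations this op: 0; running total: 3)
Op 9: C1 write [C1 write: invalidate ['C0=S'] -> C1=M] -> [I,M] (invalidations this op: 1; running total: 4)

Answer: 4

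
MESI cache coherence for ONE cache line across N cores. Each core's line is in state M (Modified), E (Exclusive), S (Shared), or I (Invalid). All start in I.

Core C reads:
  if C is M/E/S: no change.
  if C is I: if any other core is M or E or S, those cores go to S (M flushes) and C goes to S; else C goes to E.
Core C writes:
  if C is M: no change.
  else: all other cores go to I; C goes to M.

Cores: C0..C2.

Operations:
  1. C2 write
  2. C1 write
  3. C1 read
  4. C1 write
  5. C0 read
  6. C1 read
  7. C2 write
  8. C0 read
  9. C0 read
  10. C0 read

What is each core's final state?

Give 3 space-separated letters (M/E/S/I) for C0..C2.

Op 1: C2 write [C2 write: invalidate none -> C2=M] -> [I,I,M]
Op 2: C1 write [C1 write: invalidate ['C2=M'] -> C1=M] -> [I,M,I]
Op 3: C1 read [C1 read: already in M, no change] -> [I,M,I]
Op 4: C1 write [C1 write: already M (modified), no change] -> [I,M,I]
Op 5: C0 read [C0 read from I: others=['C1=M'] -> C0=S, others downsized to S] -> [S,S,I]
Op 6: C1 read [C1 read: already in S, no change] -> [S,S,I]
Op 7: C2 write [C2 write: invalidate ['C0=S', 'C1=S'] -> C2=M] -> [I,I,M]
Op 8: C0 read [C0 read from I: others=['C2=M'] -> C0=S, others downsized to S] -> [S,I,S]
Op 9: C0 read [C0 read: already in S, no change] -> [S,I,S]
Op 10: C0 read [C0 read: already in S, no change] -> [S,I,S]

Answer: S I S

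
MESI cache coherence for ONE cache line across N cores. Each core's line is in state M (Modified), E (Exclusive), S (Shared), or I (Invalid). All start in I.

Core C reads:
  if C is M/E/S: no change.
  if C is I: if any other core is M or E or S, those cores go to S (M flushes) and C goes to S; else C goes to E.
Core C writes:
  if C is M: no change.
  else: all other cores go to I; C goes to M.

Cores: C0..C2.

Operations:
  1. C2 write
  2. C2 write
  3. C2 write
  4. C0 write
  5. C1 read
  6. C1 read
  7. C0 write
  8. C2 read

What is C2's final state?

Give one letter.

Answer: S

Derivation:
Op 1: C2 write [C2 write: invalidate none -> C2=M] -> [I,I,M]
Op 2: C2 write [C2 write: already M (modified), no change] -> [I,I,M]
Op 3: C2 write [C2 write: already M (modified), no change] -> [I,I,M]
Op 4: C0 write [C0 write: invalidate ['C2=M'] -> C0=M] -> [M,I,I]
Op 5: C1 read [C1 read from I: others=['C0=M'] -> C1=S, others downsized to S] -> [S,S,I]
Op 6: C1 read [C1 read: already in S, no change] -> [S,S,I]
Op 7: C0 write [C0 write: invalidate ['C1=S'] -> C0=M] -> [M,I,I]
Op 8: C2 read [C2 read from I: others=['C0=M'] -> C2=S, others downsized to S] -> [S,I,S]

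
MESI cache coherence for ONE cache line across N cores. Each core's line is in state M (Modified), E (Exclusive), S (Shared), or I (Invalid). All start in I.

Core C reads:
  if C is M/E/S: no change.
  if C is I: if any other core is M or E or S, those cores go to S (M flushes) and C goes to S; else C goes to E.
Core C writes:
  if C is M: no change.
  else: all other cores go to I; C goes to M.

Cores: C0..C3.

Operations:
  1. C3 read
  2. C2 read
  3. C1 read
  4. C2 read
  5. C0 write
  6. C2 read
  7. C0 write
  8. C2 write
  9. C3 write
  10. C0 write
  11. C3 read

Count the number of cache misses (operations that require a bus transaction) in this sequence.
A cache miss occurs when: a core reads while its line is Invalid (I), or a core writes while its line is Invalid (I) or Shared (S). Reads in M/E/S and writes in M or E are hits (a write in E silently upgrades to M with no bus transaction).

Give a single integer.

Op 1: C3 read [C3 read from I: no other sharers -> C3=E (exclusive)] -> [I,I,I,E] [MISS #1: read from I]
Op 2: C2 read [C2 read from I: others=['C3=E'] -> C2=S, others downsized to S] -> [I,I,S,S] [MISS #2: read from I]
Op 3: C1 read [C1 read from I: others=['C2=S', 'C3=S'] -> C1=S, others downsized to S] -> [I,S,S,S] [MISS #3: read from I]
Op 4: C2 read [C2 read: already in S, no change] -> [I,S,S,S] [hit: read from S]
Op 5: C0 write [C0 write: invalidate ['C1=S', 'C2=S', 'C3=S'] -> C0=M] -> [M,I,I,I] [MISS #4: write from I]
Op 6: C2 read [C2 read from I: others=['C0=M'] -> C2=S, others downsized to S] -> [S,I,S,I] [MISS #5: read from I]
Op 7: C0 write [C0 write: invalidate ['C2=S'] -> C0=M] -> [M,I,I,I] [MISS #6: write from S]
Op 8: C2 write [C2 write: invalidate ['C0=M'] -> C2=M] -> [I,I,M,I] [MISS #7: write from I]
Op 9: C3 write [C3 write: invalidate ['C2=M'] -> C3=M] -> [I,I,I,M] [MISS #8: write from I]
Op 10: C0 write [C0 write: invalidate ['C3=M'] -> C0=M] -> [M,I,I,I] [MISS #9: write from I]
Op 11: C3 read [C3 read from I: others=['C0=M'] -> C3=S, others downsized to S] -> [S,I,I,S] [MISS #10: read from I]

Answer: 10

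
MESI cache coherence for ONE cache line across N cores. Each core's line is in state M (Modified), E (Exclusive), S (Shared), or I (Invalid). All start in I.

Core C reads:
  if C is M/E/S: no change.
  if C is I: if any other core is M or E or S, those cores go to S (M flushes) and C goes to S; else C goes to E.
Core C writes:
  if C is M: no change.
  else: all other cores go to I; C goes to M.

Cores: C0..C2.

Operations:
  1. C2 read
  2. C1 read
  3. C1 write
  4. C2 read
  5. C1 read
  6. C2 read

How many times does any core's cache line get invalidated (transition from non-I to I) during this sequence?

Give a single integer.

Op 1: C2 read [C2 read from I: no other sharers -> C2=E (exclusive)] -> [I,I,E] (invalidations this op: 0; running total: 0)
Op 2: C1 read [C1 read from I: others=['C2=E'] -> C1=S, others downsized to S] -> [I,S,S] (invalidations this op: 0; running total: 0)
Op 3: C1 write [C1 write: invalidate ['C2=S'] -> C1=M] -> [I,M,I] (invalidations this op: 1; running total: 1)
Op 4: C2 read [C2 read from I: others=['C1=M'] -> C2=S, others downsized to S] -> [I,S,S] (invalidations this op: 0; running total: 1)
Op 5: C1 read [C1 read: already in S, no change] -> [I,S,S] (invalidations this op: 0; running total: 1)
Op 6: C2 read [C2 read: already in S, no change] -> [I,S,S] (invalidations this op: 0; running total: 1)

Answer: 1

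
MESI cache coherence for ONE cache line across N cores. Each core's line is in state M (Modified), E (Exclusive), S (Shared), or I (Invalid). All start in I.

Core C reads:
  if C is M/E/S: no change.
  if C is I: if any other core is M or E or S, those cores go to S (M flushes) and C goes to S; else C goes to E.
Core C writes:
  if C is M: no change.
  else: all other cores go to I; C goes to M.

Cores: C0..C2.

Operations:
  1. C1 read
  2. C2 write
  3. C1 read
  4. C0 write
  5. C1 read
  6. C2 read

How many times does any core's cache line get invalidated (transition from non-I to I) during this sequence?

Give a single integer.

Answer: 3

Derivation:
Op 1: C1 read [C1 read from I: no other sharers -> C1=E (exclusive)] -> [I,E,I] (invalidations this op: 0; running total: 0)
Op 2: C2 write [C2 write: invalidate ['C1=E'] -> C2=M] -> [I,I,M] (invalidations this op: 1; running total: 1)
Op 3: C1 read [C1 read from I: others=['C2=M'] -> C1=S, others downsized to S] -> [I,S,S] (invalidations this op: 0; running total: 1)
Op 4: C0 write [C0 write: invalidate ['C1=S', 'C2=S'] -> C0=M] -> [M,I,I] (invalidations this op: 2; running total: 3)
Op 5: C1 read [C1 read from I: others=['C0=M'] -> C1=S, others downsized to S] -> [S,S,I] (invalidations this op: 0; running total: 3)
Op 6: C2 read [C2 read from I: others=['C0=S', 'C1=S'] -> C2=S, others downsized to S] -> [S,S,S] (invalidations this op: 0; running total: 3)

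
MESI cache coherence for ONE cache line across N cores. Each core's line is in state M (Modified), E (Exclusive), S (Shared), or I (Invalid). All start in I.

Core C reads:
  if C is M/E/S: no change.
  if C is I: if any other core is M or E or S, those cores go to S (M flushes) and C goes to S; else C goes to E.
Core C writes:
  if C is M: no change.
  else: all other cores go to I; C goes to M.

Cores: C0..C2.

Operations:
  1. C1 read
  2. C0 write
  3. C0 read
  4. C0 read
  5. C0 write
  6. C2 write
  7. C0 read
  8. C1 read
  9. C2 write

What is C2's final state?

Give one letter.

Answer: M

Derivation:
Op 1: C1 read [C1 read from I: no other sharers -> C1=E (exclusive)] -> [I,E,I]
Op 2: C0 write [C0 write: invalidate ['C1=E'] -> C0=M] -> [M,I,I]
Op 3: C0 read [C0 read: already in M, no change] -> [M,I,I]
Op 4: C0 read [C0 read: already in M, no change] -> [M,I,I]
Op 5: C0 write [C0 write: already M (modified), no change] -> [M,I,I]
Op 6: C2 write [C2 write: invalidate ['C0=M'] -> C2=M] -> [I,I,M]
Op 7: C0 read [C0 read from I: others=['C2=M'] -> C0=S, others downsized to S] -> [S,I,S]
Op 8: C1 read [C1 read from I: others=['C0=S', 'C2=S'] -> C1=S, others downsized to S] -> [S,S,S]
Op 9: C2 write [C2 write: invalidate ['C0=S', 'C1=S'] -> C2=M] -> [I,I,M]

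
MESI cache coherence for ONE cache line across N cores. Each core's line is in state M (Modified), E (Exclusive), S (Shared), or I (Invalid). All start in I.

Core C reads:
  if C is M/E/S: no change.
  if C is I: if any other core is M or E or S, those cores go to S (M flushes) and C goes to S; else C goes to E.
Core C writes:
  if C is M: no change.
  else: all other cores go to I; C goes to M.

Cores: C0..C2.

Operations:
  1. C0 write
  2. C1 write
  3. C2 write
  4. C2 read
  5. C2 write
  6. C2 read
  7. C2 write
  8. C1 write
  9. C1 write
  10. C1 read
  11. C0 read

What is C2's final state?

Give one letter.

Op 1: C0 write [C0 write: invalidate none -> C0=M] -> [M,I,I]
Op 2: C1 write [C1 write: invalidate ['C0=M'] -> C1=M] -> [I,M,I]
Op 3: C2 write [C2 write: invalidate ['C1=M'] -> C2=M] -> [I,I,M]
Op 4: C2 read [C2 read: already in M, no change] -> [I,I,M]
Op 5: C2 write [C2 write: already M (modified), no change] -> [I,I,M]
Op 6: C2 read [C2 read: already in M, no change] -> [I,I,M]
Op 7: C2 write [C2 write: already M (modified), no change] -> [I,I,M]
Op 8: C1 write [C1 write: invalidate ['C2=M'] -> C1=M] -> [I,M,I]
Op 9: C1 write [C1 write: already M (modified), no change] -> [I,M,I]
Op 10: C1 read [C1 read: already in M, no change] -> [I,M,I]
Op 11: C0 read [C0 read from I: others=['C1=M'] -> C0=S, others downsized to S] -> [S,S,I]

Answer: I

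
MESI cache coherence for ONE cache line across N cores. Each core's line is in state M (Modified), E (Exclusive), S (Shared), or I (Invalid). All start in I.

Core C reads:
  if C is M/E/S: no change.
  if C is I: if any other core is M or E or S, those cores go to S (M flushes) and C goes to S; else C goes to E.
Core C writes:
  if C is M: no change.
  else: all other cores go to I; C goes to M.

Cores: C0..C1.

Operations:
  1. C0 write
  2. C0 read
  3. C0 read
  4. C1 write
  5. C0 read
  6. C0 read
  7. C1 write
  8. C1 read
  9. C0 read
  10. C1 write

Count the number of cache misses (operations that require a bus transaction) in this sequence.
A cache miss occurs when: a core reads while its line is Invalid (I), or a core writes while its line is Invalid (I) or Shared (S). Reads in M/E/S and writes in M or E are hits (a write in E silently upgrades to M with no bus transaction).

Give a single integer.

Answer: 6

Derivation:
Op 1: C0 write [C0 write: invalidate none -> C0=M] -> [M,I] [MISS #1: write from I]
Op 2: C0 read [C0 read: already in M, no change] -> [M,I] [hit: read from M]
Op 3: C0 read [C0 read: already in M, no change] -> [M,I] [hit: read from M]
Op 4: C1 write [C1 write: invalidate ['C0=M'] -> C1=M] -> [I,M] [MISS #2: write from I]
Op 5: C0 read [C0 read from I: others=['C1=M'] -> C0=S, others downsized to S] -> [S,S] [MISS #3: read from I]
Op 6: C0 read [C0 read: already in S, no change] -> [S,S] [hit: read from S]
Op 7: C1 write [C1 write: invalidate ['C0=S'] -> C1=M] -> [I,M] [MISS #4: write from S]
Op 8: C1 read [C1 read: already in M, no change] -> [I,M] [hit: read from M]
Op 9: C0 read [C0 read from I: others=['C1=M'] -> C0=S, others downsized to S] -> [S,S] [MISS #5: read from I]
Op 10: C1 write [C1 write: invalidate ['C0=S'] -> C1=M] -> [I,M] [MISS #6: write from S]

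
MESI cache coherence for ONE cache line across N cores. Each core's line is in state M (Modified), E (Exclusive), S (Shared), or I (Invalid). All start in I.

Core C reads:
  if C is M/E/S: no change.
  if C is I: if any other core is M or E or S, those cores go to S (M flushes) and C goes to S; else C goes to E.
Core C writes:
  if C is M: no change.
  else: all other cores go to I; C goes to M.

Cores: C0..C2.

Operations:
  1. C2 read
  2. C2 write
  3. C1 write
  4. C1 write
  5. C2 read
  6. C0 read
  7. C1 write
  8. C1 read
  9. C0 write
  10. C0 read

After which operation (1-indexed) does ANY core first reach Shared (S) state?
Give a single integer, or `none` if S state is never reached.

Op 1: C2 read [C2 read from I: no other sharers -> C2=E (exclusive)] -> [I,I,E]
Op 2: C2 write [C2 write: invalidate none -> C2=M] -> [I,I,M]
Op 3: C1 write [C1 write: invalidate ['C2=M'] -> C1=M] -> [I,M,I]
Op 4: C1 write [C1 write: already M (modified), no change] -> [I,M,I]
Op 5: C2 read [C2 read from I: others=['C1=M'] -> C2=S, others downsized to S] -> [I,S,S]
  -> First S state at op 5; remaining ops need not be traced.

Answer: 5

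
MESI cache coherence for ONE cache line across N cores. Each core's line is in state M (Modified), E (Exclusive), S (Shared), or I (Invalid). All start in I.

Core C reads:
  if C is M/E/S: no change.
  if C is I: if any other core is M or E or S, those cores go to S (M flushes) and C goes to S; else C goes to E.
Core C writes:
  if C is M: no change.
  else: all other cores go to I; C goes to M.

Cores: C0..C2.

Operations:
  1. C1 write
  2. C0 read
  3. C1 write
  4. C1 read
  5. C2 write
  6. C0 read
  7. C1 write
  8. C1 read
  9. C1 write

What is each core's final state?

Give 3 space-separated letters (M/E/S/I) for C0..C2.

Op 1: C1 write [C1 write: invalidate none -> C1=M] -> [I,M,I]
Op 2: C0 read [C0 read from I: others=['C1=M'] -> C0=S, others downsized to S] -> [S,S,I]
Op 3: C1 write [C1 write: invalidate ['C0=S'] -> C1=M] -> [I,M,I]
Op 4: C1 read [C1 read: already in M, no change] -> [I,M,I]
Op 5: C2 write [C2 write: invalidate ['C1=M'] -> C2=M] -> [I,I,M]
Op 6: C0 read [C0 read from I: others=['C2=M'] -> C0=S, others downsized to S] -> [S,I,S]
Op 7: C1 write [C1 write: invalidate ['C0=S', 'C2=S'] -> C1=M] -> [I,M,I]
Op 8: C1 read [C1 read: already in M, no change] -> [I,M,I]
Op 9: C1 write [C1 write: already M (modified), no change] -> [I,M,I]

Answer: I M I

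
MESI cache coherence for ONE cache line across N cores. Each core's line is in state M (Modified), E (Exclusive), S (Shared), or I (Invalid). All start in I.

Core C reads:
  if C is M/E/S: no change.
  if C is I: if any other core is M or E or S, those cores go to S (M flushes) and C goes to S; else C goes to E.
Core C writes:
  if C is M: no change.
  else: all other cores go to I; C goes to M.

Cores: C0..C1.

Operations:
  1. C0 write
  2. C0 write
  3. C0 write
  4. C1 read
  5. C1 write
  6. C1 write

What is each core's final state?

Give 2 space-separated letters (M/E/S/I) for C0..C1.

Answer: I M

Derivation:
Op 1: C0 write [C0 write: invalidate none -> C0=M] -> [M,I]
Op 2: C0 write [C0 write: already M (modified), no change] -> [M,I]
Op 3: C0 write [C0 write: already M (modified), no change] -> [M,I]
Op 4: C1 read [C1 read from I: others=['C0=M'] -> C1=S, others downsized to S] -> [S,S]
Op 5: C1 write [C1 write: invalidate ['C0=S'] -> C1=M] -> [I,M]
Op 6: C1 write [C1 write: already M (modified), no change] -> [I,M]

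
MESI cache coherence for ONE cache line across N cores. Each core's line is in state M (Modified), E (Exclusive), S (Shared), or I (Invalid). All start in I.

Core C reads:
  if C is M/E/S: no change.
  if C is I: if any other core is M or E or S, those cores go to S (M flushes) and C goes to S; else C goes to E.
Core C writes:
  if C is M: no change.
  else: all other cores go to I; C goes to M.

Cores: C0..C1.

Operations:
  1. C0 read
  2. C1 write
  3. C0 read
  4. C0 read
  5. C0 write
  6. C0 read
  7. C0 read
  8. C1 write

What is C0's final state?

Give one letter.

Answer: I

Derivation:
Op 1: C0 read [C0 read from I: no other sharers -> C0=E (exclusive)] -> [E,I]
Op 2: C1 write [C1 write: invalidate ['C0=E'] -> C1=M] -> [I,M]
Op 3: C0 read [C0 read from I: others=['C1=M'] -> C0=S, others downsized to S] -> [S,S]
Op 4: C0 read [C0 read: already in S, no change] -> [S,S]
Op 5: C0 write [C0 write: invalidate ['C1=S'] -> C0=M] -> [M,I]
Op 6: C0 read [C0 read: already in M, no change] -> [M,I]
Op 7: C0 read [C0 read: already in M, no change] -> [M,I]
Op 8: C1 write [C1 write: invalidate ['C0=M'] -> C1=M] -> [I,M]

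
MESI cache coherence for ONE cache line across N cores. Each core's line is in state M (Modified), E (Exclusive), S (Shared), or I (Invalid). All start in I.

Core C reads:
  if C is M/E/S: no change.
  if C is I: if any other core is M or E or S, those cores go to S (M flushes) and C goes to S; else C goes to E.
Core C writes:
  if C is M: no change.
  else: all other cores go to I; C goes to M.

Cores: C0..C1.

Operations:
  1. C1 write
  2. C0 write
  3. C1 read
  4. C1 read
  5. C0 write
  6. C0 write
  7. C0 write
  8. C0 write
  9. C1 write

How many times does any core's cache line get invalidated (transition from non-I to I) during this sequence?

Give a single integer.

Op 1: C1 write [C1 write: invalidate none -> C1=M] -> [I,M] (invalidations this op: 0; running total: 0)
Op 2: C0 write [C0 write: invalidate ['C1=M'] -> C0=M] -> [M,I] (invalidations this op: 1; running total: 1)
Op 3: C1 read [C1 read from I: others=['C0=M'] -> C1=S, others downsized to S] -> [S,S] (invalidations this op: 0; running total: 1)
Op 4: C1 read [C1 read: already in S, no change] -> [S,S] (invalidations this op: 0; running total: 1)
Op 5: C0 write [C0 write: invalidate ['C1=S'] -> C0=M] -> [M,I] (invalidations this op: 1; running total: 2)
Op 6: C0 write [C0 write: already M (modified), no change] -> [M,I] (invalidations this op: 0; running total: 2)
Op 7: C0 write [C0 write: already M (modified), no change] -> [M,I] (invalidations this op: 0; running total: 2)
Op 8: C0 write [C0 write: already M (modified), no change] -> [M,I] (invalidations this op: 0; running total: 2)
Op 9: C1 write [C1 write: invalidate ['C0=M'] -> C1=M] -> [I,M] (invalidations this op: 1; running total: 3)

Answer: 3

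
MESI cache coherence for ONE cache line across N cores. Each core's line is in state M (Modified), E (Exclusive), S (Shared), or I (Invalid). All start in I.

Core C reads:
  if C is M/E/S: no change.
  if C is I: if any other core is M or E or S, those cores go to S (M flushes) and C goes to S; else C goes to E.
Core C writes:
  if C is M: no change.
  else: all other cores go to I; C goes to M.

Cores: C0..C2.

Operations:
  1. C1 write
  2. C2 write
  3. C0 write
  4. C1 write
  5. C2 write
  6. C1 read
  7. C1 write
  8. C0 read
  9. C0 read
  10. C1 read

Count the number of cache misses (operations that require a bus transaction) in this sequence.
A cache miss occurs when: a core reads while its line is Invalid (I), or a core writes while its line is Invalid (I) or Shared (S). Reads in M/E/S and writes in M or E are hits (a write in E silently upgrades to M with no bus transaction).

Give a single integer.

Answer: 8

Derivation:
Op 1: C1 write [C1 write: invalidate none -> C1=M] -> [I,M,I] [MISS #1: write from I]
Op 2: C2 write [C2 write: invalidate ['C1=M'] -> C2=M] -> [I,I,M] [MISS #2: write from I]
Op 3: C0 write [C0 write: invalidate ['C2=M'] -> C0=M] -> [M,I,I] [MISS #3: write from I]
Op 4: C1 write [C1 write: invalidate ['C0=M'] -> C1=M] -> [I,M,I] [MISS #4: write from I]
Op 5: C2 write [C2 write: invalidate ['C1=M'] -> C2=M] -> [I,I,M] [MISS #5: write from I]
Op 6: C1 read [C1 read from I: others=['C2=M'] -> C1=S, others downsized to S] -> [I,S,S] [MISS #6: read from I]
Op 7: C1 write [C1 write: invalidate ['C2=S'] -> C1=M] -> [I,M,I] [MISS #7: write from S]
Op 8: C0 read [C0 read from I: others=['C1=M'] -> C0=S, others downsized to S] -> [S,S,I] [MISS #8: read from I]
Op 9: C0 read [C0 read: already in S, no change] -> [S,S,I] [hit: read from S]
Op 10: C1 read [C1 read: already in S, no change] -> [S,S,I] [hit: read from S]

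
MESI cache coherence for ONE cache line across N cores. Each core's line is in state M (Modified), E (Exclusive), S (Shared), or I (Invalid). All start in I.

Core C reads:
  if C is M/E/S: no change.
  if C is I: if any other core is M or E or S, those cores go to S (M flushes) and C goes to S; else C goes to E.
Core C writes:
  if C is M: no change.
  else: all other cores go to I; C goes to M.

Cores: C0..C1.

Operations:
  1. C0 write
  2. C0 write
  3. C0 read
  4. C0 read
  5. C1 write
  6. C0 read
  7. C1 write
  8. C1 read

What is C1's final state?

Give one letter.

Op 1: C0 write [C0 write: invalidate none -> C0=M] -> [M,I]
Op 2: C0 write [C0 write: already M (modified), no change] -> [M,I]
Op 3: C0 read [C0 read: already in M, no change] -> [M,I]
Op 4: C0 read [C0 read: already in M, no change] -> [M,I]
Op 5: C1 write [C1 write: invalidate ['C0=M'] -> C1=M] -> [I,M]
Op 6: C0 read [C0 read from I: others=['C1=M'] -> C0=S, others downsized to S] -> [S,S]
Op 7: C1 write [C1 write: invalidate ['C0=S'] -> C1=M] -> [I,M]
Op 8: C1 read [C1 read: already in M, no change] -> [I,M]

Answer: M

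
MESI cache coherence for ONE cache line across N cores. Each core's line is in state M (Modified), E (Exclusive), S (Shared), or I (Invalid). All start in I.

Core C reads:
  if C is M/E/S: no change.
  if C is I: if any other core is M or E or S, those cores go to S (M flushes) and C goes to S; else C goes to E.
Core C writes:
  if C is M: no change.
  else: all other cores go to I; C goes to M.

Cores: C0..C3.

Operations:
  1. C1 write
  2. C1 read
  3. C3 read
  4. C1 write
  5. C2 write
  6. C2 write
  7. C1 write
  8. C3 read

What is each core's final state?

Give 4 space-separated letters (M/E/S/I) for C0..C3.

Op 1: C1 write [C1 write: invalidate none -> C1=M] -> [I,M,I,I]
Op 2: C1 read [C1 read: already in M, no change] -> [I,M,I,I]
Op 3: C3 read [C3 read from I: others=['C1=M'] -> C3=S, others downsized to S] -> [I,S,I,S]
Op 4: C1 write [C1 write: invalidate ['C3=S'] -> C1=M] -> [I,M,I,I]
Op 5: C2 write [C2 write: invalidate ['C1=M'] -> C2=M] -> [I,I,M,I]
Op 6: C2 write [C2 write: already M (modified), no change] -> [I,I,M,I]
Op 7: C1 write [C1 write: invalidate ['C2=M'] -> C1=M] -> [I,M,I,I]
Op 8: C3 read [C3 read from I: others=['C1=M'] -> C3=S, others downsized to S] -> [I,S,I,S]

Answer: I S I S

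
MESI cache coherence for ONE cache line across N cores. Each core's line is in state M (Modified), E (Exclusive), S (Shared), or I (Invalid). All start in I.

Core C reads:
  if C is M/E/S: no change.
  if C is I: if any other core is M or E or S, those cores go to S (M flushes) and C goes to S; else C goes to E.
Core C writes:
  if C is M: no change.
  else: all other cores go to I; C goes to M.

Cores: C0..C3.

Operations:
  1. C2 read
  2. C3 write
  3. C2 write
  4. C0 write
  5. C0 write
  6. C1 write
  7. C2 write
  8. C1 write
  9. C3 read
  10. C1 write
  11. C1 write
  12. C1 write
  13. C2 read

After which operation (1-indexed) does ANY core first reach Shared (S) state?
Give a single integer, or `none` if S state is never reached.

Answer: 9

Derivation:
Op 1: C2 read [C2 read from I: no other sharers -> C2=E (exclusive)] -> [I,I,E,I]
Op 2: C3 write [C3 write: invalidate ['C2=E'] -> C3=M] -> [I,I,I,M]
Op 3: C2 write [C2 write: invalidate ['C3=M'] -> C2=M] -> [I,I,M,I]
Op 4: C0 write [C0 write: invalidate ['C2=M'] -> C0=M] -> [M,I,I,I]
Op 5: C0 write [C0 write: already M (modified), no change] -> [M,I,I,I]
Op 6: C1 write [C1 write: invalidate ['C0=M'] -> C1=M] -> [I,M,I,I]
Op 7: C2 write [C2 write: invalidate ['C1=M'] -> C2=M] -> [I,I,M,I]
Op 8: C1 write [C1 write: invalidate ['C2=M'] -> C1=M] -> [I,M,I,I]
Op 9: C3 read [C3 read from I: others=['C1=M'] -> C3=S, others downsized to S] -> [I,S,I,S]
  -> First S state at op 9; remaining ops need not be traced.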